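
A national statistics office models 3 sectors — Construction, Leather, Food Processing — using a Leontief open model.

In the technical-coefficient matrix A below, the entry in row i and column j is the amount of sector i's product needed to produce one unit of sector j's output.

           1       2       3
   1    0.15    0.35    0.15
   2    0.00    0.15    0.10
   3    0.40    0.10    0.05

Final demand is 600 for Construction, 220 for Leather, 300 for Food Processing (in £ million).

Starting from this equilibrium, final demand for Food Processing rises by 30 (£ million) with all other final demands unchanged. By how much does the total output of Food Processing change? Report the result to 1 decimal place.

Δx_3 = 35.4

I − A =
  [   0.85    -0.35    -0.15]
  [   0.00     0.85    -0.10]
  [  -0.40    -0.10     0.95]
Cofactors of I−A, C_ij = (−1)^(i+j)·(minor ij) (rows/columns in the sector order above):
  C_11 = (0.85)(0.95) − (-0.10)(-0.10) = 0.7975
  C_12 = −[(0.00)(0.95) − (-0.10)(-0.40)] = 0.0400
  C_13 = (0.00)(-0.10) − (0.85)(-0.40) = 0.3400
  C_21 = −[(-0.35)(0.95) − (-0.15)(-0.10)] = 0.3475
  C_22 = (0.85)(0.95) − (-0.15)(-0.40) = 0.7475
  C_23 = −[(0.85)(-0.10) − (-0.35)(-0.40)] = 0.2250
  C_31 = (-0.35)(-0.10) − (-0.15)(0.85) = 0.1625
  C_32 = −[(0.85)(-0.10) − (-0.15)(0.00)] = 0.0850
  C_33 = (0.85)(0.85) − (-0.35)(0.00) = 0.7225
det(I−A) = Σ_j (I−A)_1j·C_1j = (0.85)(0.7975) + (-0.35)(0.0400) + (-0.15)(0.3400) = 0.612875
adj(I−A) = Cᵀ =
  [ 0.7975   0.3475   0.1625]
  [ 0.0400   0.7475   0.0850]
  [ 0.3400   0.2250   0.7225]
(I − A)⁻¹ = adj(I−A) / det(I−A) ≈
  [   1.3012     0.5670     0.2651]
  [   0.0653     1.2197     0.1387]
  [   0.5548     0.3671     1.1789]
Δx = (I − A)⁻¹ Δd with Δd having +30 in the Food Processing component and 0 elsewhere.
So Δx_3 = L_33 · (+30), where L_33 = adj(I−A)_33 / det(I−A) = 0.7225 / 0.612875.
Δx_3 = 0.7225 × (+30) / 0.612875 = 21.675 / 0.612875 ≈ 35.4.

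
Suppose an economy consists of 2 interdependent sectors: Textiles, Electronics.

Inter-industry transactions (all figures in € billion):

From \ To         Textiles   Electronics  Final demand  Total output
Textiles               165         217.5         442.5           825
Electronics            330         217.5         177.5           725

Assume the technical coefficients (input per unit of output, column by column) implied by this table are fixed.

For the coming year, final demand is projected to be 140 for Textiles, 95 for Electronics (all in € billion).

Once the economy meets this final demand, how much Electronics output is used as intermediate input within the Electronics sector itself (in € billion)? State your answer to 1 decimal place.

z_EE = 90.0

Technical coefficients a_ij = z_ij / X_j:
  a_TT = 165/825 = 0.20, a_ET = 330/825 = 0.40
  a_TE = 217.5/725 = 0.30, a_EE = 217.5/725 = 0.30
I − A =
  [   0.80    -0.30]
  [  -0.40     0.70]
det(I−A) = (0.80)(0.70) − (-0.30)(-0.40) = 0.4400
adj(I−A) = [[0.70, 0.30], [0.40, 0.80]]
(I − A)⁻¹ = adj(I−A) / det(I−A) ≈
  [   1.5909     0.6818]
  [   0.9091     1.8182]
First solve x = (I − A)⁻¹ d = adj(I−A)·d / det(I−A); in particular x_E = (0.40·140 + 0.80·95) / 0.4400 = 132.00 / 0.4400 = 300.000.
Intermediate flow from E to E: z_EE = a_EE · x_E = 0.30 × 132.00 / 0.4400 = 39.60 / 0.4400 = 90.0.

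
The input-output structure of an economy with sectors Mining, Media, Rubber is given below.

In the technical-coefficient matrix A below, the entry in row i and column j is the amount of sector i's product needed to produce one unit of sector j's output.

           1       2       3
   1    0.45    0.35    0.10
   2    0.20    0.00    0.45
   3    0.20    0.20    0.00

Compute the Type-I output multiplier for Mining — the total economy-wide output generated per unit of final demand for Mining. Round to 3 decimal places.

m_1 = 3.840

I − A =
  [   0.55    -0.35    -0.10]
  [  -0.20     1.00    -0.45]
  [  -0.20    -0.20     1.00]
Cofactors of I−A, C_ij = (−1)^(i+j)·(minor ij) (rows/columns in the sector order above):
  C_11 = (1.00)(1.00) − (-0.45)(-0.20) = 0.9100
  C_12 = −[(-0.20)(1.00) − (-0.45)(-0.20)] = 0.2900
  C_13 = (-0.20)(-0.20) − (1.00)(-0.20) = 0.2400
  C_21 = −[(-0.35)(1.00) − (-0.10)(-0.20)] = 0.3700
  C_22 = (0.55)(1.00) − (-0.10)(-0.20) = 0.5300
  C_23 = −[(0.55)(-0.20) − (-0.35)(-0.20)] = 0.1800
  C_31 = (-0.35)(-0.45) − (-0.10)(1.00) = 0.2575
  C_32 = −[(0.55)(-0.45) − (-0.10)(-0.20)] = 0.2675
  C_33 = (0.55)(1.00) − (-0.35)(-0.20) = 0.4800
det(I−A) = Σ_j (I−A)_1j·C_1j = (0.55)(0.9100) + (-0.35)(0.2900) + (-0.10)(0.2400) = 0.3750
adj(I−A) = Cᵀ =
  [ 0.9100   0.3700   0.2575]
  [ 0.2900   0.5300   0.2675]
  [ 0.2400   0.1800   0.4800]
(I − A)⁻¹ = adj(I−A) / det(I−A) ≈
  [   2.4267     0.9867     0.6867]
  [   0.7733     1.4133     0.7133]
  [   0.6400     0.4800     1.2800]
The output multiplier for sector j is the column-j sum of the Leontief inverse (I − A)⁻¹ = adj(I−A) / det(I−A).
Column 1 of adj(I−A): (0.9100, 0.2900, 0.2400); det(I−A) = 0.3750.
m_1 = (0.9100 + 0.2900 + 0.2400) / 0.3750 = 1.44 / 0.3750 = 3.840.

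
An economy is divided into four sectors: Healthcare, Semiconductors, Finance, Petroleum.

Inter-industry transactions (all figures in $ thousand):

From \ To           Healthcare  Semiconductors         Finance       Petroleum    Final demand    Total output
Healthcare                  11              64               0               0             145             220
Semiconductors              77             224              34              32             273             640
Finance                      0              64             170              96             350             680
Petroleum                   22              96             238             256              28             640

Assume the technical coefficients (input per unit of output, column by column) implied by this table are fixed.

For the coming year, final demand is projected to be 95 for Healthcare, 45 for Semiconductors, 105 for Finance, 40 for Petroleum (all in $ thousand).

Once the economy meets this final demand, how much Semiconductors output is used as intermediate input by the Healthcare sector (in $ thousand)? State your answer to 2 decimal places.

z_SH = 41.21

Technical coefficients a_ij = z_ij / X_j:
  a_HH = 11/220 = 0.05, a_SH = 77/220 = 0.35, a_FH = 0/220 = 0.00, a_PH = 22/220 = 0.10
  a_HS = 64/640 = 0.10, a_SS = 224/640 = 0.35, a_FS = 64/640 = 0.10, a_PS = 96/640 = 0.15
  a_HF = 0/680 = 0.00, a_SF = 34/680 = 0.05, a_FF = 170/680 = 0.25, a_PF = 238/680 = 0.35
  a_HP = 0/640 = 0.00, a_SP = 32/640 = 0.05, a_FP = 96/640 = 0.15, a_PP = 256/640 = 0.40
I − A =
  [   0.95    -0.10     0.00     0.00]
  [  -0.35     0.65    -0.05    -0.05]
  [   0.00    -0.10     0.75    -0.15]
  [  -0.10    -0.15    -0.35     0.60]
Compute the cofactors C_ij = (−1)^(i+j)·(3×3 minor ij) of I−A; the adjugate is their transpose:
adj(I−A) = Cᵀ =
  [ 0.246875   0.039750   0.004750   0.004500]
  [ 0.143625   0.377625   0.045125   0.042750]
  [ 0.039125   0.079875   0.341875   0.092125]
  [ 0.099875   0.147625   0.211500   0.432125]
det(I−A) = Σ_j (I−A)_1j·C_1j = (0.95)(0.246875) + (-0.10)(0.143625) + (0.00)(0.039125) + (0.00)(0.099875) = 0.22016875
(I − A)⁻¹ = adj(I−A) / det(I−A) ≈
  [   1.1213     0.1805     0.0216     0.0204]
  [   0.6523     1.7152     0.2050     0.1942]
  [   0.1777     0.3628     1.5528     0.4184]
  [   0.4536     0.6705     0.9606     1.9627]
First solve x = (I − A)⁻¹ d = adj(I−A)·d / det(I−A); in particular x_H = (0.246875·95 + 0.039750·45 + 0.004750·105 + 0.004500·40) / 0.22016875 = 25.920625 / 0.22016875 ≈ 117.7307.
Intermediate flow from S to H: z_SH = a_SH · x_H = 0.35 × 25.920625 / 0.22016875 = 9.07221875 / 0.22016875 ≈ 41.21.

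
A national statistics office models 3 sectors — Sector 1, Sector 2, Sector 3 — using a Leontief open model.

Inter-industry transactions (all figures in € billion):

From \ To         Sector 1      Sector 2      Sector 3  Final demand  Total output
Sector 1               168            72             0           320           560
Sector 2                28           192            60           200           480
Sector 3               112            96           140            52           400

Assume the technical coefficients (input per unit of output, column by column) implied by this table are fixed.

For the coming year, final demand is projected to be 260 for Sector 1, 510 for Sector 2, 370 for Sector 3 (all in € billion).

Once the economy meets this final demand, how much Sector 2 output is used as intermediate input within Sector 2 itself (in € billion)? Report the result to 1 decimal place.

Technical coefficients a_ij = z_ij / X_j:
  a_11 = 168/560 = 0.30, a_21 = 28/560 = 0.05, a_31 = 112/560 = 0.20
  a_12 = 72/480 = 0.15, a_22 = 192/480 = 0.40, a_32 = 96/480 = 0.20
  a_13 = 0/400 = 0.00, a_23 = 60/400 = 0.15, a_33 = 140/400 = 0.35
I − A =
  [   0.70    -0.15     0.00]
  [  -0.05     0.60    -0.15]
  [  -0.20    -0.20     0.65]
Cofactors of I−A, C_ij = (−1)^(i+j)·(minor ij) (rows/columns in the sector order above):
  C_11 = (0.60)(0.65) − (-0.15)(-0.20) = 0.3600
  C_12 = −[(-0.05)(0.65) − (-0.15)(-0.20)] = 0.0625
  C_13 = (-0.05)(-0.20) − (0.60)(-0.20) = 0.1300
  C_21 = −[(-0.15)(0.65) − (0.00)(-0.20)] = 0.0975
  C_22 = (0.70)(0.65) − (0.00)(-0.20) = 0.4550
  C_23 = −[(0.70)(-0.20) − (-0.15)(-0.20)] = 0.1700
  C_31 = (-0.15)(-0.15) − (0.00)(0.60) = 0.0225
  C_32 = −[(0.70)(-0.15) − (0.00)(-0.05)] = 0.1050
  C_33 = (0.70)(0.60) − (-0.15)(-0.05) = 0.4125
det(I−A) = Σ_j (I−A)_1j·C_1j = (0.70)(0.3600) + (-0.15)(0.0625) + (0.00)(0.1300) = 0.242625
adj(I−A) = Cᵀ =
  [ 0.3600   0.0975   0.0225]
  [ 0.0625   0.4550   0.1050]
  [ 0.1300   0.1700   0.4125]
(I − A)⁻¹ = adj(I−A) / det(I−A) ≈
  [   1.4838     0.4019     0.0927]
  [   0.2576     1.8753     0.4328]
  [   0.5358     0.7007     1.7002]
First solve x = (I − A)⁻¹ d = adj(I−A)·d / det(I−A); in particular x_2 = (0.0625·260 + 0.4550·510 + 0.1050·370) / 0.242625 = 287.15 / 0.242625 ≈ 1183.514.
Intermediate flow from 2 to 2: z_22 = a_22 · x_2 = 0.40 × 287.15 / 0.242625 = 114.86 / 0.242625 ≈ 473.4.

z_22 = 473.4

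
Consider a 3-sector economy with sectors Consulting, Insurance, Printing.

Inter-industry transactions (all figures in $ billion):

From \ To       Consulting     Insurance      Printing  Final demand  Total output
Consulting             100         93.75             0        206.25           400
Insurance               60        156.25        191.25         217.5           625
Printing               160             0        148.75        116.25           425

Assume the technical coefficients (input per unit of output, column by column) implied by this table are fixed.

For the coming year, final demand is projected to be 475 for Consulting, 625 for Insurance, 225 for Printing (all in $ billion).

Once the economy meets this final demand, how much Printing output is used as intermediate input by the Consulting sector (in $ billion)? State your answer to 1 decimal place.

z_31 = 379.9

Technical coefficients a_ij = z_ij / X_j:
  a_11 = 100/400 = 0.25, a_21 = 60/400 = 0.15, a_31 = 160/400 = 0.40
  a_12 = 93.75/625 = 0.15, a_22 = 156.25/625 = 0.25, a_32 = 0/625 = 0.00
  a_13 = 0/425 = 0.00, a_23 = 191.25/425 = 0.45, a_33 = 148.75/425 = 0.35
I − A =
  [   0.75    -0.15     0.00]
  [  -0.15     0.75    -0.45]
  [  -0.40     0.00     0.65]
Cofactors of I−A, C_ij = (−1)^(i+j)·(minor ij) (rows/columns in the sector order above):
  C_11 = (0.75)(0.65) − (-0.45)(0.00) = 0.4875
  C_12 = −[(-0.15)(0.65) − (-0.45)(-0.40)] = 0.2775
  C_13 = (-0.15)(0.00) − (0.75)(-0.40) = 0.3000
  C_21 = −[(-0.15)(0.65) − (0.00)(0.00)] = 0.0975
  C_22 = (0.75)(0.65) − (0.00)(-0.40) = 0.4875
  C_23 = −[(0.75)(0.00) − (-0.15)(-0.40)] = 0.0600
  C_31 = (-0.15)(-0.45) − (0.00)(0.75) = 0.0675
  C_32 = −[(0.75)(-0.45) − (0.00)(-0.15)] = 0.3375
  C_33 = (0.75)(0.75) − (-0.15)(-0.15) = 0.5400
det(I−A) = Σ_j (I−A)_1j·C_1j = (0.75)(0.4875) + (-0.15)(0.2775) + (0.00)(0.3000) = 0.3240
adj(I−A) = Cᵀ =
  [ 0.4875   0.0975   0.0675]
  [ 0.2775   0.4875   0.3375]
  [ 0.3000   0.0600   0.5400]
(I − A)⁻¹ = adj(I−A) / det(I−A) ≈
  [   1.5046     0.3009     0.2083]
  [   0.8565     1.5046     1.0417]
  [   0.9259     0.1852     1.6667]
First solve x = (I − A)⁻¹ d = adj(I−A)·d / det(I−A); in particular x_1 = (0.4875·475 + 0.0975·625 + 0.0675·225) / 0.3240 = 307.6875 / 0.3240 ≈ 949.653.
Intermediate flow from 3 to 1: z_31 = a_31 · x_1 = 0.40 × 307.6875 / 0.3240 = 123.075 / 0.3240 ≈ 379.9.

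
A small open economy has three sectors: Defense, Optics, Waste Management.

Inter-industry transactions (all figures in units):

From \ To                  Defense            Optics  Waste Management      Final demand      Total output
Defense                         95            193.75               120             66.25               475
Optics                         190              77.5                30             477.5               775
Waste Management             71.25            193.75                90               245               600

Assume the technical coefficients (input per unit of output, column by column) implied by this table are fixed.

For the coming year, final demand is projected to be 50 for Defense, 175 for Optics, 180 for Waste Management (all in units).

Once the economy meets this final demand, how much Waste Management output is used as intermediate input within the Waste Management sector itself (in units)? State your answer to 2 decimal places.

z_33 = 52.84

Technical coefficients a_ij = z_ij / X_j:
  a_11 = 95/475 = 0.20, a_21 = 190/475 = 0.40, a_31 = 71.25/475 = 0.15
  a_12 = 193.75/775 = 0.25, a_22 = 77.5/775 = 0.10, a_32 = 193.75/775 = 0.25
  a_13 = 120/600 = 0.20, a_23 = 30/600 = 0.05, a_33 = 90/600 = 0.15
I − A =
  [   0.80    -0.25    -0.20]
  [  -0.40     0.90    -0.05]
  [  -0.15    -0.25     0.85]
Cofactors of I−A, C_ij = (−1)^(i+j)·(minor ij) (rows/columns in the sector order above):
  C_11 = (0.90)(0.85) − (-0.05)(-0.25) = 0.7525
  C_12 = −[(-0.40)(0.85) − (-0.05)(-0.15)] = 0.3475
  C_13 = (-0.40)(-0.25) − (0.90)(-0.15) = 0.2350
  C_21 = −[(-0.25)(0.85) − (-0.20)(-0.25)] = 0.2625
  C_22 = (0.80)(0.85) − (-0.20)(-0.15) = 0.6500
  C_23 = −[(0.80)(-0.25) − (-0.25)(-0.15)] = 0.2375
  C_31 = (-0.25)(-0.05) − (-0.20)(0.90) = 0.1925
  C_32 = −[(0.80)(-0.05) − (-0.20)(-0.40)] = 0.1200
  C_33 = (0.80)(0.90) − (-0.25)(-0.40) = 0.6200
det(I−A) = Σ_j (I−A)_1j·C_1j = (0.80)(0.7525) + (-0.25)(0.3475) + (-0.20)(0.2350) = 0.468125
adj(I−A) = Cᵀ =
  [ 0.7525   0.2625   0.1925]
  [ 0.3475   0.6500   0.1200]
  [ 0.2350   0.2375   0.6200]
(I − A)⁻¹ = adj(I−A) / det(I−A) ≈
  [   1.6075     0.5607     0.4112]
  [   0.7423     1.3885     0.2563]
  [   0.5020     0.5073     1.3244]
First solve x = (I − A)⁻¹ d = adj(I−A)·d / det(I−A); in particular x_3 = (0.2350·50 + 0.2375·175 + 0.6200·180) / 0.468125 = 164.9125 / 0.468125 ≈ 352.2830.
Intermediate flow from 3 to 3: z_33 = a_33 · x_3 = 0.15 × 164.9125 / 0.468125 = 24.736875 / 0.468125 ≈ 52.84.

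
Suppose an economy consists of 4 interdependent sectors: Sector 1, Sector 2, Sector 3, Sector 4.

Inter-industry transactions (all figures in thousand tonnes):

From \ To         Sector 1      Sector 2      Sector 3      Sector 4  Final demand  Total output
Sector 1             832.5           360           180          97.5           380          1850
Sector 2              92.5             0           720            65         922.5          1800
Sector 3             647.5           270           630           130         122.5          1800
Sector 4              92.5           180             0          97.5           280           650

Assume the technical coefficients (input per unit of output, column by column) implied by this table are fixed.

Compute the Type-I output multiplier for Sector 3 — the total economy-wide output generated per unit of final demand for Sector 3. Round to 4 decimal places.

Technical coefficients a_ij = z_ij / X_j:
  a_11 = 832.5/1850 = 0.45, a_21 = 92.5/1850 = 0.05, a_31 = 647.5/1850 = 0.35, a_41 = 92.5/1850 = 0.05
  a_12 = 360/1800 = 0.20, a_22 = 0/1800 = 0.00, a_32 = 270/1800 = 0.15, a_42 = 180/1800 = 0.10
  a_13 = 180/1800 = 0.10, a_23 = 720/1800 = 0.40, a_33 = 630/1800 = 0.35, a_43 = 0/1800 = 0.00
  a_14 = 97.5/650 = 0.15, a_24 = 65/650 = 0.10, a_34 = 130/650 = 0.20, a_44 = 97.5/650 = 0.15
I − A =
  [   0.55    -0.20    -0.10    -0.15]
  [  -0.05     1.00    -0.40    -0.10]
  [  -0.35    -0.15     0.65    -0.20]
  [  -0.05    -0.10     0.00     0.85]
Compute the cofactors C_ij = (−1)^(i+j)·(3×3 minor ij) of I−A; the adjugate is their transpose:
adj(I−A) = Cᵀ =
  [ 0.487000   0.135000   0.158000   0.139000]
  [ 0.153875   0.268250   0.188750   0.103125]
  [ 0.312125   0.146750   0.444250   0.176875]
  [ 0.046750   0.039500   0.031500   0.254250]
det(I−A) = Σ_j (I−A)_1j·C_1j = (0.55)(0.487000) + (-0.20)(0.153875) + (-0.10)(0.312125) + (-0.15)(0.046750) = 0.19885
(I − A)⁻¹ = adj(I−A) / det(I−A) ≈
  [   2.44908     0.67890     0.79457     0.69902]
  [   0.77382     1.34901     0.94921     0.51861]
  [   1.56965     0.73799     2.23410     0.88949]
  [   0.23510     0.19864     0.15841     1.27860]
The output multiplier for sector j is the column-j sum of the Leontief inverse (I − A)⁻¹ = adj(I−A) / det(I−A).
Column 3 of adj(I−A): (0.158000, 0.188750, 0.444250, 0.031500); det(I−A) = 0.19885.
m_3 = (0.158000 + 0.188750 + 0.444250 + 0.031500) / 0.19885 = 0.8225 / 0.19885 ≈ 4.1363.

m_3 = 4.1363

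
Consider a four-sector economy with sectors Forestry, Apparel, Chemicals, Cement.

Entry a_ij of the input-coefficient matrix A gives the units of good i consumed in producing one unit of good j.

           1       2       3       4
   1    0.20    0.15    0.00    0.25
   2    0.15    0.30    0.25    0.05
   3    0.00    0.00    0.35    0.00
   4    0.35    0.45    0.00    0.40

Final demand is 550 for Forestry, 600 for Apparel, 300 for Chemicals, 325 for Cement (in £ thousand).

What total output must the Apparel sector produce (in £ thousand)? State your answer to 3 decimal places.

x_2 = 1631.736

I − A =
  [   0.80    -0.15     0.00    -0.25]
  [  -0.15     0.70    -0.25    -0.05]
  [   0.00     0.00     0.65     0.00]
  [  -0.35    -0.45     0.00     0.60]
Compute the cofactors C_ij = (−1)^(i+j)·(3×3 minor ij) of I−A; the adjugate is their transpose:
adj(I−A) = Cᵀ =
  [ 0.258375   0.131625   0.050625   0.118625]
  [ 0.069875   0.255125   0.098125   0.050375]
  [ 0.000000   0.000000   0.223750   0.000000]
  [ 0.203125   0.268125   0.103125   0.349375]
det(I−A) = Σ_j (I−A)_1j·C_1j = (0.80)(0.258375) + (-0.15)(0.069875) + (0.00)(0.000000) + (-0.25)(0.203125) = 0.1454375
(I − A)⁻¹ = adj(I−A) / det(I−A) ≈
  [   1.7765     0.9050     0.3481     0.8156]
  [   0.4804     1.7542     0.6747     0.3464]
  [   0.0000     0.0000     1.5385     0.0000]
  [   1.3966     1.8436     0.7091     2.4022]
x = (I − A)⁻¹ d = adj(I−A)·d / det(I−A), with det(I−A) = 0.1454375:
  x_1 = (0.258375·550 + 0.131625·600 + 0.050625·300 + 0.118625·325) / 0.1454375 = 274.821875 / 0.1454375 ≈ 1889.622
  x_2 = (0.069875·550 + 0.255125·600 + 0.098125·300 + 0.050375·325) / 0.1454375 = 237.315625 / 0.1454375 ≈ 1631.736
  x_3 = (0.000000·550 + 0.000000·600 + 0.223750·300 + 0.000000·325) / 0.1454375 = 67.125 / 0.1454375 ≈ 461.538
  x_4 = (0.203125·550 + 0.268125·600 + 0.103125·300 + 0.349375·325) / 0.1454375 = 417.078125 / 0.1454375 ≈ 2867.748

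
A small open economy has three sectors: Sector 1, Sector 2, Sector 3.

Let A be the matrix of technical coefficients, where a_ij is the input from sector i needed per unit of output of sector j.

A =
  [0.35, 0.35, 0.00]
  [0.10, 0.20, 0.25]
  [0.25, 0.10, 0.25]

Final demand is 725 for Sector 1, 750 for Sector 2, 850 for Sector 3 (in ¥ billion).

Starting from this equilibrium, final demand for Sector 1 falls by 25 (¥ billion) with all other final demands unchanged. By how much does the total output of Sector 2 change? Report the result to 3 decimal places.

Δx_2 = -10.557

I − A =
  [   0.65    -0.35     0.00]
  [  -0.10     0.80    -0.25]
  [  -0.25    -0.10     0.75]
Cofactors of I−A, C_ij = (−1)^(i+j)·(minor ij) (rows/columns in the sector order above):
  C_11 = (0.80)(0.75) − (-0.25)(-0.10) = 0.5750
  C_12 = −[(-0.10)(0.75) − (-0.25)(-0.25)] = 0.1375
  C_13 = (-0.10)(-0.10) − (0.80)(-0.25) = 0.2100
  C_21 = −[(-0.35)(0.75) − (0.00)(-0.10)] = 0.2625
  C_22 = (0.65)(0.75) − (0.00)(-0.25) = 0.4875
  C_23 = −[(0.65)(-0.10) − (-0.35)(-0.25)] = 0.1525
  C_31 = (-0.35)(-0.25) − (0.00)(0.80) = 0.0875
  C_32 = −[(0.65)(-0.25) − (0.00)(-0.10)] = 0.1625
  C_33 = (0.65)(0.80) − (-0.35)(-0.10) = 0.4850
det(I−A) = Σ_j (I−A)_1j·C_1j = (0.65)(0.5750) + (-0.35)(0.1375) + (0.00)(0.2100) = 0.325625
adj(I−A) = Cᵀ =
  [ 0.5750   0.2625   0.0875]
  [ 0.1375   0.4875   0.1625]
  [ 0.2100   0.1525   0.4850]
(I − A)⁻¹ = adj(I−A) / det(I−A) ≈
  [   1.7658     0.8061     0.2687]
  [   0.4223     1.4971     0.4990]
  [   0.6449     0.4683     1.4894]
Δx = (I − A)⁻¹ Δd with Δd having -25 in the Sector 1 component and 0 elsewhere.
So Δx_2 = L_21 · (-25), where L_21 = adj(I−A)_21 / det(I−A) = 0.1375 / 0.325625.
Δx_2 = 0.1375 × (-25) / 0.325625 = -3.4375 / 0.325625 ≈ -10.557.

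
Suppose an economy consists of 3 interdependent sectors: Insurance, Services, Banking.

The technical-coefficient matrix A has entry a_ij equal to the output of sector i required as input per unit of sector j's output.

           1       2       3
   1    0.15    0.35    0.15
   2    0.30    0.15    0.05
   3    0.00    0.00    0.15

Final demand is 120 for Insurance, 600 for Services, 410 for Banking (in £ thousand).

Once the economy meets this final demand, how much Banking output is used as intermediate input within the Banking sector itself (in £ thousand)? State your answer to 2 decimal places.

I − A =
  [   0.85    -0.35    -0.15]
  [  -0.30     0.85    -0.05]
  [   0.00     0.00     0.85]
Cofactors of I−A, C_ij = (−1)^(i+j)·(minor ij) (rows/columns in the sector order above):
  C_11 = (0.85)(0.85) − (-0.05)(0.00) = 0.7225
  C_12 = −[(-0.30)(0.85) − (-0.05)(0.00)] = 0.2550
  C_13 = (-0.30)(0.00) − (0.85)(0.00) = 0.0000
  C_21 = −[(-0.35)(0.85) − (-0.15)(0.00)] = 0.2975
  C_22 = (0.85)(0.85) − (-0.15)(0.00) = 0.7225
  C_23 = −[(0.85)(0.00) − (-0.35)(0.00)] = 0.0000
  C_31 = (-0.35)(-0.05) − (-0.15)(0.85) = 0.1450
  C_32 = −[(0.85)(-0.05) − (-0.15)(-0.30)] = 0.0875
  C_33 = (0.85)(0.85) − (-0.35)(-0.30) = 0.6175
det(I−A) = Σ_j (I−A)_1j·C_1j = (0.85)(0.7225) + (-0.35)(0.2550) + (-0.15)(0.0000) = 0.524875
adj(I−A) = Cᵀ =
  [ 0.7225   0.2975   0.1450]
  [ 0.2550   0.7225   0.0875]
  [ 0.0000   0.0000   0.6175]
(I − A)⁻¹ = adj(I−A) / det(I−A) ≈
  [   1.3765     0.5668     0.2763]
  [   0.4858     1.3765     0.1667]
  [   0.0000     0.0000     1.1765]
First solve x = (I − A)⁻¹ d = adj(I−A)·d / det(I−A); in particular x_3 = (0.0000·120 + 0.0000·600 + 0.6175·410) / 0.524875 = 253.175 / 0.524875 ≈ 482.3529.
Intermediate flow from 3 to 3: z_33 = a_33 · x_3 = 0.15 × 253.175 / 0.524875 = 37.97625 / 0.524875 ≈ 72.35.

z_33 = 72.35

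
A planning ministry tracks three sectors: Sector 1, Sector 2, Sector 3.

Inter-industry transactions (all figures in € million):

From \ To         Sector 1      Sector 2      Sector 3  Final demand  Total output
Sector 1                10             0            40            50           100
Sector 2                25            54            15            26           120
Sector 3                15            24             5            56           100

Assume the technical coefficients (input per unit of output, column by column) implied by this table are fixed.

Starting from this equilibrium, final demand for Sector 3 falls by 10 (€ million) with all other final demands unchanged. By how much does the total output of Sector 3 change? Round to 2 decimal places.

Technical coefficients a_ij = z_ij / X_j:
  a_11 = 10/100 = 0.10, a_21 = 25/100 = 0.25, a_31 = 15/100 = 0.15
  a_12 = 0/120 = 0.00, a_22 = 54/120 = 0.45, a_32 = 24/120 = 0.20
  a_13 = 40/100 = 0.40, a_23 = 15/100 = 0.15, a_33 = 5/100 = 0.05
I − A =
  [   0.90     0.00    -0.40]
  [  -0.25     0.55    -0.15]
  [  -0.15    -0.20     0.95]
Cofactors of I−A, C_ij = (−1)^(i+j)·(minor ij) (rows/columns in the sector order above):
  C_11 = (0.55)(0.95) − (-0.15)(-0.20) = 0.4925
  C_12 = −[(-0.25)(0.95) − (-0.15)(-0.15)] = 0.2600
  C_13 = (-0.25)(-0.20) − (0.55)(-0.15) = 0.1325
  C_21 = −[(0.00)(0.95) − (-0.40)(-0.20)] = 0.0800
  C_22 = (0.90)(0.95) − (-0.40)(-0.15) = 0.7950
  C_23 = −[(0.90)(-0.20) − (0.00)(-0.15)] = 0.1800
  C_31 = (0.00)(-0.15) − (-0.40)(0.55) = 0.2200
  C_32 = −[(0.90)(-0.15) − (-0.40)(-0.25)] = 0.2350
  C_33 = (0.90)(0.55) − (0.00)(-0.25) = 0.4950
det(I−A) = Σ_j (I−A)_1j·C_1j = (0.90)(0.4925) + (0.00)(0.2600) + (-0.40)(0.1325) = 0.39025
adj(I−A) = Cᵀ =
  [ 0.4925   0.0800   0.2200]
  [ 0.2600   0.7950   0.2350]
  [ 0.1325   0.1800   0.4950]
(I − A)⁻¹ = adj(I−A) / det(I−A) ≈
  [   1.2620     0.2050     0.5637]
  [   0.6662     2.0372     0.6022]
  [   0.3395     0.4612     1.2684]
Δx = (I − A)⁻¹ Δd with Δd having -10 in the Sector 3 component and 0 elsewhere.
So Δx_3 = L_33 · (-10), where L_33 = adj(I−A)_33 / det(I−A) = 0.4950 / 0.39025.
Δx_3 = 0.4950 × (-10) / 0.39025 = -4.95 / 0.39025 ≈ -12.68.

Δx_3 = -12.68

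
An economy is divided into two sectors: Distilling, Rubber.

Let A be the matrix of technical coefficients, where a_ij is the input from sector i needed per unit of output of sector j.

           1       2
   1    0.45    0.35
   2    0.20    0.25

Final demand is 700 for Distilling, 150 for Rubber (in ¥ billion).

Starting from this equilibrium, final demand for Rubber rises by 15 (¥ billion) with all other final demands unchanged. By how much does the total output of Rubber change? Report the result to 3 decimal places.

I − A =
  [   0.55    -0.35]
  [  -0.20     0.75]
det(I−A) = (0.55)(0.75) − (-0.35)(-0.20) = 0.3425
adj(I−A) = [[0.75, 0.35], [0.20, 0.55]]
(I − A)⁻¹ = adj(I−A) / det(I−A) ≈
  [   2.1898     1.0219]
  [   0.5839     1.6058]
Δx = (I − A)⁻¹ Δd with Δd having +15 in the Rubber component and 0 elsewhere.
So Δx_2 = L_22 · (+15), where L_22 = adj(I−A)_22 / det(I−A) = 0.55 / 0.3425.
Δx_2 = 0.55 × (+15) / 0.3425 = 8.25 / 0.3425 ≈ 24.088.

Δx_2 = 24.088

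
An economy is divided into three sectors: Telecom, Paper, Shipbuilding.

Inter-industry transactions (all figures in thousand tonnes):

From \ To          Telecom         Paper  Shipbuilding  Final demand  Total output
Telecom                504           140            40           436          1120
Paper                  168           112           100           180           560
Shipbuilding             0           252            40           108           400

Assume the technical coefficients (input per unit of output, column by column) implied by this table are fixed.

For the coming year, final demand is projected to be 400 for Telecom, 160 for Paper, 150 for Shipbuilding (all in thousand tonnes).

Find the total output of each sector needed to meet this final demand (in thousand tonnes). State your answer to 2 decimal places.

Technical coefficients a_ij = z_ij / X_j:
  a_11 = 504/1120 = 0.45, a_21 = 168/1120 = 0.15, a_31 = 0/1120 = 0.00
  a_12 = 140/560 = 0.25, a_22 = 112/560 = 0.20, a_32 = 252/560 = 0.45
  a_13 = 40/400 = 0.10, a_23 = 100/400 = 0.25, a_33 = 40/400 = 0.10
I − A =
  [   0.55    -0.25    -0.10]
  [  -0.15     0.80    -0.25]
  [   0.00    -0.45     0.90]
Cofactors of I−A, C_ij = (−1)^(i+j)·(minor ij) (rows/columns in the sector order above):
  C_11 = (0.80)(0.90) − (-0.25)(-0.45) = 0.6075
  C_12 = −[(-0.15)(0.90) − (-0.25)(0.00)] = 0.1350
  C_13 = (-0.15)(-0.45) − (0.80)(0.00) = 0.0675
  C_21 = −[(-0.25)(0.90) − (-0.10)(-0.45)] = 0.2700
  C_22 = (0.55)(0.90) − (-0.10)(0.00) = 0.4950
  C_23 = −[(0.55)(-0.45) − (-0.25)(0.00)] = 0.2475
  C_31 = (-0.25)(-0.25) − (-0.10)(0.80) = 0.1425
  C_32 = −[(0.55)(-0.25) − (-0.10)(-0.15)] = 0.1525
  C_33 = (0.55)(0.80) − (-0.25)(-0.15) = 0.4025
det(I−A) = Σ_j (I−A)_1j·C_1j = (0.55)(0.6075) + (-0.25)(0.1350) + (-0.10)(0.0675) = 0.293625
adj(I−A) = Cᵀ =
  [ 0.6075   0.2700   0.1425]
  [ 0.1350   0.4950   0.1525]
  [ 0.0675   0.2475   0.4025]
(I − A)⁻¹ = adj(I−A) / det(I−A) ≈
  [   2.0690     0.9195     0.4853]
  [   0.4598     1.6858     0.5194]
  [   0.2299     0.8429     1.3708]
x = (I − A)⁻¹ d = adj(I−A)·d / det(I−A), with det(I−A) = 0.293625:
  x_1 = (0.6075·400 + 0.2700·160 + 0.1425·150) / 0.293625 = 307.575 / 0.293625 ≈ 1047.51
  x_2 = (0.1350·400 + 0.4950·160 + 0.1525·150) / 0.293625 = 156.075 / 0.293625 ≈ 531.55
  x_3 = (0.0675·400 + 0.2475·160 + 0.4025·150) / 0.293625 = 126.975 / 0.293625 ≈ 432.44

x_1 = 1047.51, x_2 = 531.55, x_3 = 432.44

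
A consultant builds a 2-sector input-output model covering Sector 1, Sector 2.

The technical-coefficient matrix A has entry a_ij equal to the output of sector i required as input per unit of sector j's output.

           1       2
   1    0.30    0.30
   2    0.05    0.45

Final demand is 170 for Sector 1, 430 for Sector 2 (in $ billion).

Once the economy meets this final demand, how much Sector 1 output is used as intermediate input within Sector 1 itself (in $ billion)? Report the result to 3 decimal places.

I − A =
  [   0.70    -0.30]
  [  -0.05     0.55]
det(I−A) = (0.70)(0.55) − (-0.30)(-0.05) = 0.3700
adj(I−A) = [[0.55, 0.30], [0.05, 0.70]]
(I − A)⁻¹ = adj(I−A) / det(I−A) ≈
  [   1.4865     0.8108]
  [   0.1351     1.8919]
First solve x = (I − A)⁻¹ d = adj(I−A)·d / det(I−A); in particular x_1 = (0.55·170 + 0.30·430) / 0.3700 = 222.50 / 0.3700 ≈ 601.35135.
Intermediate flow from 1 to 1: z_11 = a_11 · x_1 = 0.30 × 222.50 / 0.3700 = 66.75 / 0.3700 ≈ 180.405.

z_11 = 180.405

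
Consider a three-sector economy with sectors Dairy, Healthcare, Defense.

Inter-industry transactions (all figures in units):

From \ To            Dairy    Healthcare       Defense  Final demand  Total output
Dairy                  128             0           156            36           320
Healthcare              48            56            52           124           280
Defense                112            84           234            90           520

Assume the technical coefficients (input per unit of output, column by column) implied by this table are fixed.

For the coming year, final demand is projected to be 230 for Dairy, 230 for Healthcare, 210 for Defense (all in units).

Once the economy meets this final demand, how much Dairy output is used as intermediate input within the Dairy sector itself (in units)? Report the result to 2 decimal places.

z_11 = 445.52

Technical coefficients a_ij = z_ij / X_j:
  a_11 = 128/320 = 0.40, a_21 = 48/320 = 0.15, a_31 = 112/320 = 0.35
  a_12 = 0/280 = 0.00, a_22 = 56/280 = 0.20, a_32 = 84/280 = 0.30
  a_13 = 156/520 = 0.30, a_23 = 52/520 = 0.10, a_33 = 234/520 = 0.45
I − A =
  [   0.60     0.00    -0.30]
  [  -0.15     0.80    -0.10]
  [  -0.35    -0.30     0.55]
Cofactors of I−A, C_ij = (−1)^(i+j)·(minor ij) (rows/columns in the sector order above):
  C_11 = (0.80)(0.55) − (-0.10)(-0.30) = 0.4100
  C_12 = −[(-0.15)(0.55) − (-0.10)(-0.35)] = 0.1175
  C_13 = (-0.15)(-0.30) − (0.80)(-0.35) = 0.3250
  C_21 = −[(0.00)(0.55) − (-0.30)(-0.30)] = 0.0900
  C_22 = (0.60)(0.55) − (-0.30)(-0.35) = 0.2250
  C_23 = −[(0.60)(-0.30) − (0.00)(-0.35)] = 0.1800
  C_31 = (0.00)(-0.10) − (-0.30)(0.80) = 0.2400
  C_32 = −[(0.60)(-0.10) − (-0.30)(-0.15)] = 0.1050
  C_33 = (0.60)(0.80) − (0.00)(-0.15) = 0.4800
det(I−A) = Σ_j (I−A)_1j·C_1j = (0.60)(0.4100) + (0.00)(0.1175) + (-0.30)(0.3250) = 0.1485
adj(I−A) = Cᵀ =
  [ 0.4100   0.0900   0.2400]
  [ 0.1175   0.2250   0.1050]
  [ 0.3250   0.1800   0.4800]
(I − A)⁻¹ = adj(I−A) / det(I−A) ≈
  [   2.7609     0.6061     1.6162]
  [   0.7912     1.5152     0.7071]
  [   2.1886     1.2121     3.2323]
First solve x = (I − A)⁻¹ d = adj(I−A)·d / det(I−A); in particular x_1 = (0.4100·230 + 0.0900·230 + 0.2400·210) / 0.1485 = 165.40 / 0.1485 ≈ 1113.8047.
Intermediate flow from 1 to 1: z_11 = a_11 · x_1 = 0.40 × 165.40 / 0.1485 = 66.16 / 0.1485 ≈ 445.52.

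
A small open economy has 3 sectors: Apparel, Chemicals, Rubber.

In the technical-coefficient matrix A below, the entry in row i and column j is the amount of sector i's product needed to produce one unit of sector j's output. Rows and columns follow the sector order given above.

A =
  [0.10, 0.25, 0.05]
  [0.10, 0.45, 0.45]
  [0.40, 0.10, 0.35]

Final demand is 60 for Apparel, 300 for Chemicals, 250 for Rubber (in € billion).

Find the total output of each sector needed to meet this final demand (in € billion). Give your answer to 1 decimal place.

I − A =
  [   0.90    -0.25    -0.05]
  [  -0.10     0.55    -0.45]
  [  -0.40    -0.10     0.65]
Cofactors of I−A, C_ij = (−1)^(i+j)·(minor ij) (rows/columns in the sector order above):
  C_11 = (0.55)(0.65) − (-0.45)(-0.10) = 0.3125
  C_12 = −[(-0.10)(0.65) − (-0.45)(-0.40)] = 0.2450
  C_13 = (-0.10)(-0.10) − (0.55)(-0.40) = 0.2300
  C_21 = −[(-0.25)(0.65) − (-0.05)(-0.10)] = 0.1675
  C_22 = (0.90)(0.65) − (-0.05)(-0.40) = 0.5650
  C_23 = −[(0.90)(-0.10) − (-0.25)(-0.40)] = 0.1900
  C_31 = (-0.25)(-0.45) − (-0.05)(0.55) = 0.1400
  C_32 = −[(0.90)(-0.45) − (-0.05)(-0.10)] = 0.4100
  C_33 = (0.90)(0.55) − (-0.25)(-0.10) = 0.4700
det(I−A) = Σ_j (I−A)_1j·C_1j = (0.90)(0.3125) + (-0.25)(0.2450) + (-0.05)(0.2300) = 0.2085
adj(I−A) = Cᵀ =
  [ 0.3125   0.1675   0.1400]
  [ 0.2450   0.5650   0.4100]
  [ 0.2300   0.1900   0.4700]
(I − A)⁻¹ = adj(I−A) / det(I−A) ≈
  [   1.4988     0.8034     0.6715]
  [   1.1751     2.7098     1.9664]
  [   1.1031     0.9113     2.2542]
x = (I − A)⁻¹ d = adj(I−A)·d / det(I−A), with det(I−A) = 0.2085:
  x_A = (0.3125·60 + 0.1675·300 + 0.1400·250) / 0.2085 = 104.00 / 0.2085 ≈ 498.8
  x_C = (0.2450·60 + 0.5650·300 + 0.4100·250) / 0.2085 = 286.70 / 0.2085 ≈ 1375.1
  x_R = (0.2300·60 + 0.1900·300 + 0.4700·250) / 0.2085 = 188.30 / 0.2085 ≈ 903.1

x_A = 498.8, x_C = 1375.1, x_R = 903.1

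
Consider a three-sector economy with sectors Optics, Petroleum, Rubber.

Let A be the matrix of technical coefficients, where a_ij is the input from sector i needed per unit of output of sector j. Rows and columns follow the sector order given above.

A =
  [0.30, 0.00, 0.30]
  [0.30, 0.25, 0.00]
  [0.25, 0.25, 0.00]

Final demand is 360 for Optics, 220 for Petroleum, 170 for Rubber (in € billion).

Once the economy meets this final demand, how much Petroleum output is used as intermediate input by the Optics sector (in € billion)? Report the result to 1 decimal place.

z_PO = 218.3

I − A =
  [   0.70     0.00    -0.30]
  [  -0.30     0.75     0.00]
  [  -0.25    -0.25     1.00]
Cofactors of I−A, C_ij = (−1)^(i+j)·(minor ij) (rows/columns in the sector order above):
  C_11 = (0.75)(1.00) − (0.00)(-0.25) = 0.7500
  C_12 = −[(-0.30)(1.00) − (0.00)(-0.25)] = 0.3000
  C_13 = (-0.30)(-0.25) − (0.75)(-0.25) = 0.2625
  C_21 = −[(0.00)(1.00) − (-0.30)(-0.25)] = 0.0750
  C_22 = (0.70)(1.00) − (-0.30)(-0.25) = 0.6250
  C_23 = −[(0.70)(-0.25) − (0.00)(-0.25)] = 0.1750
  C_31 = (0.00)(0.00) − (-0.30)(0.75) = 0.2250
  C_32 = −[(0.70)(0.00) − (-0.30)(-0.30)] = 0.0900
  C_33 = (0.70)(0.75) − (0.00)(-0.30) = 0.5250
det(I−A) = Σ_j (I−A)_1j·C_1j = (0.70)(0.7500) + (0.00)(0.3000) + (-0.30)(0.2625) = 0.44625
adj(I−A) = Cᵀ =
  [ 0.7500   0.0750   0.2250]
  [ 0.3000   0.6250   0.0900]
  [ 0.2625   0.1750   0.5250]
(I − A)⁻¹ = adj(I−A) / det(I−A) ≈
  [   1.6807     0.1681     0.5042]
  [   0.6723     1.4006     0.2017]
  [   0.5882     0.3922     1.1765]
First solve x = (I − A)⁻¹ d = adj(I−A)·d / det(I−A); in particular x_O = (0.7500·360 + 0.0750·220 + 0.2250·170) / 0.44625 = 324.75 / 0.44625 ≈ 727.731.
Intermediate flow from P to O: z_PO = a_PO · x_O = 0.30 × 324.75 / 0.44625 = 97.425 / 0.44625 ≈ 218.3.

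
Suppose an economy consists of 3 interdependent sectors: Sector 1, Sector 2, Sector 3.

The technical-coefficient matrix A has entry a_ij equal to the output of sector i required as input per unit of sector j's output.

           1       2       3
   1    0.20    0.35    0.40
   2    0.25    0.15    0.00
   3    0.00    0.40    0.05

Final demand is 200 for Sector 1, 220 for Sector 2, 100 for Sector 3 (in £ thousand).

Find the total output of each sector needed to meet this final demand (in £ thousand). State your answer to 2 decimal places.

x_1 = 581.11, x_2 = 429.74, x_3 = 286.21

I − A =
  [   0.80    -0.35    -0.40]
  [  -0.25     0.85     0.00]
  [   0.00    -0.40     0.95]
Cofactors of I−A, C_ij = (−1)^(i+j)·(minor ij) (rows/columns in the sector order above):
  C_11 = (0.85)(0.95) − (0.00)(-0.40) = 0.8075
  C_12 = −[(-0.25)(0.95) − (0.00)(0.00)] = 0.2375
  C_13 = (-0.25)(-0.40) − (0.85)(0.00) = 0.1000
  C_21 = −[(-0.35)(0.95) − (-0.40)(-0.40)] = 0.4925
  C_22 = (0.80)(0.95) − (-0.40)(0.00) = 0.7600
  C_23 = −[(0.80)(-0.40) − (-0.35)(0.00)] = 0.3200
  C_31 = (-0.35)(0.00) − (-0.40)(0.85) = 0.3400
  C_32 = −[(0.80)(0.00) − (-0.40)(-0.25)] = 0.1000
  C_33 = (0.80)(0.85) − (-0.35)(-0.25) = 0.5925
det(I−A) = Σ_j (I−A)_1j·C_1j = (0.80)(0.8075) + (-0.35)(0.2375) + (-0.40)(0.1000) = 0.522875
adj(I−A) = Cᵀ =
  [ 0.8075   0.4925   0.3400]
  [ 0.2375   0.7600   0.1000]
  [ 0.1000   0.3200   0.5925]
(I − A)⁻¹ = adj(I−A) / det(I−A) ≈
  [   1.5443     0.9419     0.6503]
  [   0.4542     1.4535     0.1913]
  [   0.1913     0.6120     1.1332]
x = (I − A)⁻¹ d = adj(I−A)·d / det(I−A), with det(I−A) = 0.522875:
  x_1 = (0.8075·200 + 0.4925·220 + 0.3400·100) / 0.522875 = 303.85 / 0.522875 ≈ 581.11
  x_2 = (0.2375·200 + 0.7600·220 + 0.1000·100) / 0.522875 = 224.70 / 0.522875 ≈ 429.74
  x_3 = (0.1000·200 + 0.3200·220 + 0.5925·100) / 0.522875 = 149.65 / 0.522875 ≈ 286.21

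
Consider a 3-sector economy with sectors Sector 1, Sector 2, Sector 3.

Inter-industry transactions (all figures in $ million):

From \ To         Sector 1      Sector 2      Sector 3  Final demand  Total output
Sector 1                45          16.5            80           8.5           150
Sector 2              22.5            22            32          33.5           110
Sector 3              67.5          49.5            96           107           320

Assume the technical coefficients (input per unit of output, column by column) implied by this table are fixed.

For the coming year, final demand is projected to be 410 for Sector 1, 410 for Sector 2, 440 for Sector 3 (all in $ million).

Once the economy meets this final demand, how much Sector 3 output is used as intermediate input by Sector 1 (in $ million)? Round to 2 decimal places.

Technical coefficients a_ij = z_ij / X_j:
  a_11 = 45/150 = 0.30, a_21 = 22.5/150 = 0.15, a_31 = 67.5/150 = 0.45
  a_12 = 16.5/110 = 0.15, a_22 = 22/110 = 0.20, a_32 = 49.5/110 = 0.45
  a_13 = 80/320 = 0.25, a_23 = 32/320 = 0.10, a_33 = 96/320 = 0.30
I − A =
  [   0.70    -0.15    -0.25]
  [  -0.15     0.80    -0.10]
  [  -0.45    -0.45     0.70]
Cofactors of I−A, C_ij = (−1)^(i+j)·(minor ij) (rows/columns in the sector order above):
  C_11 = (0.80)(0.70) − (-0.10)(-0.45) = 0.5150
  C_12 = −[(-0.15)(0.70) − (-0.10)(-0.45)] = 0.1500
  C_13 = (-0.15)(-0.45) − (0.80)(-0.45) = 0.4275
  C_21 = −[(-0.15)(0.70) − (-0.25)(-0.45)] = 0.2175
  C_22 = (0.70)(0.70) − (-0.25)(-0.45) = 0.3775
  C_23 = −[(0.70)(-0.45) − (-0.15)(-0.45)] = 0.3825
  C_31 = (-0.15)(-0.10) − (-0.25)(0.80) = 0.2150
  C_32 = −[(0.70)(-0.10) − (-0.25)(-0.15)] = 0.1075
  C_33 = (0.70)(0.80) − (-0.15)(-0.15) = 0.5375
det(I−A) = Σ_j (I−A)_1j·C_1j = (0.70)(0.5150) + (-0.15)(0.1500) + (-0.25)(0.4275) = 0.231125
adj(I−A) = Cᵀ =
  [ 0.5150   0.2175   0.2150]
  [ 0.1500   0.3775   0.1075]
  [ 0.4275   0.3825   0.5375]
(I − A)⁻¹ = adj(I−A) / det(I−A) ≈
  [   2.2282     0.9410     0.9302]
  [   0.6490     1.6333     0.4651]
  [   1.8496     1.6549     2.3256]
First solve x = (I − A)⁻¹ d = adj(I−A)·d / det(I−A); in particular x_1 = (0.5150·410 + 0.2175·410 + 0.2150·440) / 0.231125 = 394.925 / 0.231125 ≈ 1708.7074.
Intermediate flow from 3 to 1: z_31 = a_31 · x_1 = 0.45 × 394.925 / 0.231125 = 177.71625 / 0.231125 ≈ 768.92.

z_31 = 768.92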